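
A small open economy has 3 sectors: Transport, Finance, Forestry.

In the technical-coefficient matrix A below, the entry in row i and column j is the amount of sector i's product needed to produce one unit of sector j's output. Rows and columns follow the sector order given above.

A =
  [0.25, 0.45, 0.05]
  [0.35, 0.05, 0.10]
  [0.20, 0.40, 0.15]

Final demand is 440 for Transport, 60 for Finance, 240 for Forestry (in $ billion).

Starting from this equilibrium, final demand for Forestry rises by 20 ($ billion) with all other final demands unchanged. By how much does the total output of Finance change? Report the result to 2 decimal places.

I − A =
  [   0.75    -0.45    -0.05]
  [  -0.35     0.95    -0.10]
  [  -0.20    -0.40     0.85]
Cofactors of I−A, C_ij = (−1)^(i+j)·(minor ij) (rows/columns in the sector order above):
  C_11 = (0.95)(0.85) − (-0.10)(-0.40) = 0.7675
  C_12 = −[(-0.35)(0.85) − (-0.10)(-0.20)] = 0.3175
  C_13 = (-0.35)(-0.40) − (0.95)(-0.20) = 0.3300
  C_21 = −[(-0.45)(0.85) − (-0.05)(-0.40)] = 0.4025
  C_22 = (0.75)(0.85) − (-0.05)(-0.20) = 0.6275
  C_23 = −[(0.75)(-0.40) − (-0.45)(-0.20)] = 0.3900
  C_31 = (-0.45)(-0.10) − (-0.05)(0.95) = 0.0925
  C_32 = −[(0.75)(-0.10) − (-0.05)(-0.35)] = 0.0925
  C_33 = (0.75)(0.95) − (-0.45)(-0.35) = 0.5550
det(I−A) = Σ_j (I−A)_1j·C_1j = (0.75)(0.7675) + (-0.45)(0.3175) + (-0.05)(0.3300) = 0.41625
adj(I−A) = Cᵀ =
  [ 0.7675   0.4025   0.0925]
  [ 0.3175   0.6275   0.0925]
  [ 0.3300   0.3900   0.5550]
(I − A)⁻¹ = adj(I−A) / det(I−A) ≈
  [   1.8438     0.9670     0.2222]
  [   0.7628     1.5075     0.2222]
  [   0.7928     0.9369     1.3333]
Δx = (I − A)⁻¹ Δd with Δd having +20 in the Forestry component and 0 elsewhere.
So Δx_2 = L_23 · (+20), where L_23 = adj(I−A)_23 / det(I−A) = 0.0925 / 0.41625.
Δx_2 = 0.0925 × (+20) / 0.41625 = 1.85 / 0.41625 ≈ 4.44.

Δx_2 = 4.44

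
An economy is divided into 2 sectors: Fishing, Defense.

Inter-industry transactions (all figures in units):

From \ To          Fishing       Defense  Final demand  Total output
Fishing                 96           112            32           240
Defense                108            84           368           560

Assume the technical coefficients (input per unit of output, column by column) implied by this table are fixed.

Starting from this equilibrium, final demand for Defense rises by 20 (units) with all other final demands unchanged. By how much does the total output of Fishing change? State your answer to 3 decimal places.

Technical coefficients a_ij = z_ij / X_j:
  a_FF = 96/240 = 0.40, a_DF = 108/240 = 0.45
  a_FD = 112/560 = 0.20, a_DD = 84/560 = 0.15
I − A =
  [   0.60    -0.20]
  [  -0.45     0.85]
det(I−A) = (0.60)(0.85) − (-0.20)(-0.45) = 0.4200
adj(I−A) = [[0.85, 0.20], [0.45, 0.60]]
(I − A)⁻¹ = adj(I−A) / det(I−A) ≈
  [   2.0238     0.4762]
  [   1.0714     1.4286]
Δx = (I − A)⁻¹ Δd with Δd having +20 in the Defense component and 0 elsewhere.
So Δx_F = L_FD · (+20), where L_FD = adj(I−A)_FD / det(I−A) = 0.20 / 0.4200.
Δx_F = 0.20 × (+20) / 0.4200 = 4.00 / 0.4200 ≈ 9.524.

Δx_F = 9.524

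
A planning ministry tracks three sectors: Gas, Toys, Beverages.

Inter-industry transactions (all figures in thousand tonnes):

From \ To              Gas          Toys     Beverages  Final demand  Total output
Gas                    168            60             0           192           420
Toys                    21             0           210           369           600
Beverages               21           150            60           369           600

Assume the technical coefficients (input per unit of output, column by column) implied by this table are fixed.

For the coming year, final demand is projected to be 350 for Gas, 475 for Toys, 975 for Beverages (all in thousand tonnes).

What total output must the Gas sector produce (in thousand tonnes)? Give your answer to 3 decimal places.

Technical coefficients a_ij = z_ij / X_j:
  a_GG = 168/420 = 0.40, a_TG = 21/420 = 0.05, a_BG = 21/420 = 0.05
  a_GT = 60/600 = 0.10, a_TT = 0/600 = 0.00, a_BT = 150/600 = 0.25
  a_GB = 0/600 = 0.00, a_TB = 210/600 = 0.35, a_BB = 60/600 = 0.10
I − A =
  [   0.60    -0.10     0.00]
  [  -0.05     1.00    -0.35]
  [  -0.05    -0.25     0.90]
Cofactors of I−A, C_ij = (−1)^(i+j)·(minor ij) (rows/columns in the sector order above):
  C_11 = (1.00)(0.90) − (-0.35)(-0.25) = 0.8125
  C_12 = −[(-0.05)(0.90) − (-0.35)(-0.05)] = 0.0625
  C_13 = (-0.05)(-0.25) − (1.00)(-0.05) = 0.0625
  C_21 = −[(-0.10)(0.90) − (0.00)(-0.25)] = 0.0900
  C_22 = (0.60)(0.90) − (0.00)(-0.05) = 0.5400
  C_23 = −[(0.60)(-0.25) − (-0.10)(-0.05)] = 0.1550
  C_31 = (-0.10)(-0.35) − (0.00)(1.00) = 0.0350
  C_32 = −[(0.60)(-0.35) − (0.00)(-0.05)] = 0.2100
  C_33 = (0.60)(1.00) − (-0.10)(-0.05) = 0.5950
det(I−A) = Σ_j (I−A)_1j·C_1j = (0.60)(0.8125) + (-0.10)(0.0625) + (0.00)(0.0625) = 0.48125
adj(I−A) = Cᵀ =
  [ 0.8125   0.0900   0.0350]
  [ 0.0625   0.5400   0.2100]
  [ 0.0625   0.1550   0.5950]
(I − A)⁻¹ = adj(I−A) / det(I−A) ≈
  [   1.6883     0.1870     0.0727]
  [   0.1299     1.1221     0.4364]
  [   0.1299     0.3221     1.2364]
x = (I − A)⁻¹ d = adj(I−A)·d / det(I−A), with det(I−A) = 0.48125:
  x_G = (0.8125·350 + 0.0900·475 + 0.0350·975) / 0.48125 = 361.25 / 0.48125 ≈ 750.649
  x_T = (0.0625·350 + 0.5400·475 + 0.2100·975) / 0.48125 = 483.125 / 0.48125 ≈ 1003.896
  x_B = (0.0625·350 + 0.1550·475 + 0.5950·975) / 0.48125 = 675.625 / 0.48125 ≈ 1403.896

x_G = 750.649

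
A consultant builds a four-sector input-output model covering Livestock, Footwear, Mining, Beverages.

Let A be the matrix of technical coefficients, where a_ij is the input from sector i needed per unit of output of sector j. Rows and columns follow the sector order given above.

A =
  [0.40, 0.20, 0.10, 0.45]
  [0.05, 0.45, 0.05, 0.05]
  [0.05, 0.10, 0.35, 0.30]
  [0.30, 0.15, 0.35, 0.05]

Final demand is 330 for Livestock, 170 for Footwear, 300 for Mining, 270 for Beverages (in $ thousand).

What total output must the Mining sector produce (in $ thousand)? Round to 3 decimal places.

x_M = 1590.296

I − A =
  [   0.60    -0.20    -0.10    -0.45]
  [  -0.05     0.55    -0.05    -0.05]
  [  -0.05    -0.10     0.65    -0.30]
  [  -0.30    -0.15    -0.35     0.95]
Compute the cofactors C_ij = (−1)^(i+j)·(3×3 minor ij) of I−A; the adjugate is their transpose:
adj(I−A) = Cᵀ =
  [ 0.268250   0.176125   0.154500   0.185125]
  [ 0.043125   0.198125   0.046375   0.045500]
  [ 0.083750   0.101375   0.218875   0.114125]
  [ 0.122375   0.124250   0.136750   0.201250]
det(I−A) = Σ_j (I−A)_1j·C_1j = (0.60)(0.268250) + (-0.20)(0.043125) + (-0.10)(0.083750) + (-0.45)(0.122375) = 0.08888125
(I − A)⁻¹ = adj(I−A) / det(I−A) ≈
  [   3.0181     1.9816     1.7383     2.0828]
  [   0.4852     2.2291     0.5218     0.5119]
  [   0.9423     1.1406     2.4626     1.2840]
  [   1.3768     1.3979     1.5386     2.2643]
x = (I − A)⁻¹ d = adj(I−A)·d / det(I−A), with det(I−A) = 0.08888125:
  x_L = (0.268250·330 + 0.176125·170 + 0.154500·300 + 0.185125·270) / 0.08888125 = 214.7975 / 0.08888125 ≈ 2416.680
  x_F = (0.043125·330 + 0.198125·170 + 0.046375·300 + 0.045500·270) / 0.08888125 = 74.11 / 0.08888125 ≈ 833.809
  x_M = (0.083750·330 + 0.101375·170 + 0.218875·300 + 0.114125·270) / 0.08888125 = 141.3475 / 0.08888125 ≈ 1590.296
  x_B = (0.122375·330 + 0.124250·170 + 0.136750·300 + 0.201250·270) / 0.08888125 = 156.86875 / 0.08888125 ≈ 1764.925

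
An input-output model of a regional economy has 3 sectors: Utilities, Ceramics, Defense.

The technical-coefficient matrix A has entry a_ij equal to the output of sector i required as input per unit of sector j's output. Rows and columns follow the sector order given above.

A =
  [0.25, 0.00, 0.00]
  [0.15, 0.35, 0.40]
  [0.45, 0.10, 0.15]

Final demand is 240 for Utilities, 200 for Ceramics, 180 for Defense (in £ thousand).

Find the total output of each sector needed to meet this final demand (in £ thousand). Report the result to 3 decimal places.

I − A =
  [   0.75     0.00     0.00]
  [  -0.15     0.65    -0.40]
  [  -0.45    -0.10     0.85]
Cofactors of I−A, C_ij = (−1)^(i+j)·(minor ij) (rows/columns in the sector order above):
  C_11 = (0.65)(0.85) − (-0.40)(-0.10) = 0.5125
  C_12 = −[(-0.15)(0.85) − (-0.40)(-0.45)] = 0.3075
  C_13 = (-0.15)(-0.10) − (0.65)(-0.45) = 0.3075
  C_21 = −[(0.00)(0.85) − (0.00)(-0.10)] = 0.0000
  C_22 = (0.75)(0.85) − (0.00)(-0.45) = 0.6375
  C_23 = −[(0.75)(-0.10) − (0.00)(-0.45)] = 0.0750
  C_31 = (0.00)(-0.40) − (0.00)(0.65) = 0.0000
  C_32 = −[(0.75)(-0.40) − (0.00)(-0.15)] = 0.3000
  C_33 = (0.75)(0.65) − (0.00)(-0.15) = 0.4875
det(I−A) = Σ_j (I−A)_1j·C_1j = (0.75)(0.5125) + (0.00)(0.3075) + (0.00)(0.3075) = 0.384375
adj(I−A) = Cᵀ =
  [ 0.5125   0.0000   0.0000]
  [ 0.3075   0.6375   0.3000]
  [ 0.3075   0.0750   0.4875]
(I − A)⁻¹ = adj(I−A) / det(I−A) ≈
  [   1.3333     0.0000     0.0000]
  [   0.8000     1.6585     0.7805]
  [   0.8000     0.1951     1.2683]
x = (I − A)⁻¹ d = adj(I−A)·d / det(I−A), with det(I−A) = 0.384375:
  x_1 = (0.5125·240 + 0.0000·200 + 0.0000·180) / 0.384375 = 123.00 / 0.384375 = 320.000
  x_2 = (0.3075·240 + 0.6375·200 + 0.3000·180) / 0.384375 = 255.30 / 0.384375 ≈ 664.195
  x_3 = (0.3075·240 + 0.0750·200 + 0.4875·180) / 0.384375 = 176.55 / 0.384375 ≈ 459.317

x_1 = 320.000, x_2 = 664.195, x_3 = 459.317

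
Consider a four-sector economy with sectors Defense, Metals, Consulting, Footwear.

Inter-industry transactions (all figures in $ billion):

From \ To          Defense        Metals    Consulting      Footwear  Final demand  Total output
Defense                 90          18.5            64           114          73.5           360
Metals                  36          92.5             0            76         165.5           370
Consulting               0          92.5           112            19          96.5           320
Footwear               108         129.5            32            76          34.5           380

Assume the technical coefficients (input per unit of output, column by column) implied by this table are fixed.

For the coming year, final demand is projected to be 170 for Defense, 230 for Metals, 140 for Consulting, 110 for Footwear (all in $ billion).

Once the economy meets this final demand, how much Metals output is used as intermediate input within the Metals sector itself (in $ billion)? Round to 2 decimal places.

z_22 = 146.99

Technical coefficients a_ij = z_ij / X_j:
  a_11 = 90/360 = 0.25, a_21 = 36/360 = 0.10, a_31 = 0/360 = 0.00, a_41 = 108/360 = 0.30
  a_12 = 18.5/370 = 0.05, a_22 = 92.5/370 = 0.25, a_32 = 92.5/370 = 0.25, a_42 = 129.5/370 = 0.35
  a_13 = 64/320 = 0.20, a_23 = 0/320 = 0.00, a_33 = 112/320 = 0.35, a_43 = 32/320 = 0.10
  a_14 = 114/380 = 0.30, a_24 = 76/380 = 0.20, a_34 = 19/380 = 0.05, a_44 = 76/380 = 0.20
I − A =
  [   0.75    -0.05    -0.20    -0.30]
  [  -0.10     0.75     0.00    -0.20]
  [   0.00    -0.25     0.65    -0.05]
  [  -0.30    -0.35    -0.10     0.80]
Compute the cofactors C_ij = (−1)^(i+j)·(3×3 minor ij) of I−A; the adjugate is their transpose:
adj(I−A) = Cᵀ =
  [ 0.335750   0.145000   0.129500   0.170250]
  [ 0.090500   0.324750   0.046000   0.118000]
  [ 0.048000   0.141375   0.312500   0.072875]
  [ 0.171500   0.214125   0.107750   0.357375]
det(I−A) = Σ_j (I−A)_1j·C_1j = (0.75)(0.335750) + (-0.05)(0.090500) + (-0.20)(0.048000) + (-0.30)(0.171500) = 0.1862375
(I − A)⁻¹ = adj(I−A) / det(I−A) ≈
  [   1.8028     0.7786     0.6953     0.9142]
  [   0.4859     1.7437     0.2470     0.6336]
  [   0.2577     0.7591     1.6780     0.3913]
  [   0.9209     1.1497     0.5786     1.9189]
First solve x = (I − A)⁻¹ d = adj(I−A)·d / det(I−A); in particular x_2 = (0.090500·170 + 0.324750·230 + 0.046000·140 + 0.118000·110) / 0.1862375 = 109.4975 / 0.1862375 ≈ 587.9455.
Intermediate flow from 2 to 2: z_22 = a_22 · x_2 = 0.25 × 109.4975 / 0.1862375 = 27.374375 / 0.1862375 ≈ 146.99.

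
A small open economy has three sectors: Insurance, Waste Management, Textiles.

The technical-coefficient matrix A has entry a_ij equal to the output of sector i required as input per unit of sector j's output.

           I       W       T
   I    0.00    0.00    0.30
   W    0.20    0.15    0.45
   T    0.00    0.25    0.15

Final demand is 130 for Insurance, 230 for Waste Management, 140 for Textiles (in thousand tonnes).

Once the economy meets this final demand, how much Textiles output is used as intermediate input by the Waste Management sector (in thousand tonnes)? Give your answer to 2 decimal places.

I − A =
  [   1.00     0.00    -0.30]
  [  -0.20     0.85    -0.45]
  [   0.00    -0.25     0.85]
Cofactors of I−A, C_ij = (−1)^(i+j)·(minor ij) (rows/columns in the sector order above):
  C_11 = (0.85)(0.85) − (-0.45)(-0.25) = 0.6100
  C_12 = −[(-0.20)(0.85) − (-0.45)(0.00)] = 0.1700
  C_13 = (-0.20)(-0.25) − (0.85)(0.00) = 0.0500
  C_21 = −[(0.00)(0.85) − (-0.30)(-0.25)] = 0.0750
  C_22 = (1.00)(0.85) − (-0.30)(0.00) = 0.8500
  C_23 = −[(1.00)(-0.25) − (0.00)(0.00)] = 0.2500
  C_31 = (0.00)(-0.45) − (-0.30)(0.85) = 0.2550
  C_32 = −[(1.00)(-0.45) − (-0.30)(-0.20)] = 0.5100
  C_33 = (1.00)(0.85) − (0.00)(-0.20) = 0.8500
det(I−A) = Σ_j (I−A)_1j·C_1j = (1.00)(0.6100) + (0.00)(0.1700) + (-0.30)(0.0500) = 0.5950
adj(I−A) = Cᵀ =
  [ 0.6100   0.0750   0.2550]
  [ 0.1700   0.8500   0.5100]
  [ 0.0500   0.2500   0.8500]
(I − A)⁻¹ = adj(I−A) / det(I−A) ≈
  [   1.0252     0.1261     0.4286]
  [   0.2857     1.4286     0.8571]
  [   0.0840     0.4202     1.4286]
First solve x = (I − A)⁻¹ d = adj(I−A)·d / det(I−A); in particular x_W = (0.1700·130 + 0.8500·230 + 0.5100·140) / 0.5950 = 289.00 / 0.5950 ≈ 485.7143.
Intermediate flow from T to W: z_TW = a_TW · x_W = 0.25 × 289.00 / 0.5950 = 72.25 / 0.5950 ≈ 121.43.

z_TW = 121.43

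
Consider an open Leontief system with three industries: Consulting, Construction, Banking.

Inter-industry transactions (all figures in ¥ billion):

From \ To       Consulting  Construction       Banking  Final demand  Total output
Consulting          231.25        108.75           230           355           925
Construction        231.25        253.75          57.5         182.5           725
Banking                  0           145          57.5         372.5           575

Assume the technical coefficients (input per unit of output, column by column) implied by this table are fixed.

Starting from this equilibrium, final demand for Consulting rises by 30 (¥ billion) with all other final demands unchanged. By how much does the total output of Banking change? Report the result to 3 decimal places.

Technical coefficients a_ij = z_ij / X_j:
  a_11 = 231.25/925 = 0.25, a_21 = 231.25/925 = 0.25, a_31 = 0/925 = 0.00
  a_12 = 108.75/725 = 0.15, a_22 = 253.75/725 = 0.35, a_32 = 145/725 = 0.20
  a_13 = 230/575 = 0.40, a_23 = 57.5/575 = 0.10, a_33 = 57.5/575 = 0.10
I − A =
  [   0.75    -0.15    -0.40]
  [  -0.25     0.65    -0.10]
  [   0.00    -0.20     0.90]
Cofactors of I−A, C_ij = (−1)^(i+j)·(minor ij) (rows/columns in the sector order above):
  C_11 = (0.65)(0.90) − (-0.10)(-0.20) = 0.5650
  C_12 = −[(-0.25)(0.90) − (-0.10)(0.00)] = 0.2250
  C_13 = (-0.25)(-0.20) − (0.65)(0.00) = 0.0500
  C_21 = −[(-0.15)(0.90) − (-0.40)(-0.20)] = 0.2150
  C_22 = (0.75)(0.90) − (-0.40)(0.00) = 0.6750
  C_23 = −[(0.75)(-0.20) − (-0.15)(0.00)] = 0.1500
  C_31 = (-0.15)(-0.10) − (-0.40)(0.65) = 0.2750
  C_32 = −[(0.75)(-0.10) − (-0.40)(-0.25)] = 0.1750
  C_33 = (0.75)(0.65) − (-0.15)(-0.25) = 0.4500
det(I−A) = Σ_j (I−A)_1j·C_1j = (0.75)(0.5650) + (-0.15)(0.2250) + (-0.40)(0.0500) = 0.3700
adj(I−A) = Cᵀ =
  [ 0.5650   0.2150   0.2750]
  [ 0.2250   0.6750   0.1750]
  [ 0.0500   0.1500   0.4500]
(I − A)⁻¹ = adj(I−A) / det(I−A) ≈
  [   1.5270     0.5811     0.7432]
  [   0.6081     1.8243     0.4730]
  [   0.1351     0.4054     1.2162]
Δx = (I − A)⁻¹ Δd with Δd having +30 in the Consulting component and 0 elsewhere.
So Δx_3 = L_31 · (+30), where L_31 = adj(I−A)_31 / det(I−A) = 0.0500 / 0.3700.
Δx_3 = 0.0500 × (+30) / 0.3700 = 1.50 / 0.3700 ≈ 4.054.

Δx_3 = 4.054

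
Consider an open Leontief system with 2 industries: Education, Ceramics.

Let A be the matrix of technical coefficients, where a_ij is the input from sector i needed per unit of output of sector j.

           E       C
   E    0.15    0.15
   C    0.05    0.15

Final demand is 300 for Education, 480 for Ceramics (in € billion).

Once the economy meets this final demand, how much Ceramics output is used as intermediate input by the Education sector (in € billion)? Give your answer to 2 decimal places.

z_CE = 22.87

I − A =
  [   0.85    -0.15]
  [  -0.05     0.85]
det(I−A) = (0.85)(0.85) − (-0.15)(-0.05) = 0.7150
adj(I−A) = [[0.85, 0.15], [0.05, 0.85]]
(I − A)⁻¹ = adj(I−A) / det(I−A) ≈
  [   1.1888     0.2098]
  [   0.0699     1.1888]
First solve x = (I − A)⁻¹ d = adj(I−A)·d / det(I−A); in particular x_E = (0.85·300 + 0.15·480) / 0.7150 = 327.00 / 0.7150 ≈ 457.3427.
Intermediate flow from C to E: z_CE = a_CE · x_E = 0.05 × 327.00 / 0.7150 = 16.35 / 0.7150 ≈ 22.87.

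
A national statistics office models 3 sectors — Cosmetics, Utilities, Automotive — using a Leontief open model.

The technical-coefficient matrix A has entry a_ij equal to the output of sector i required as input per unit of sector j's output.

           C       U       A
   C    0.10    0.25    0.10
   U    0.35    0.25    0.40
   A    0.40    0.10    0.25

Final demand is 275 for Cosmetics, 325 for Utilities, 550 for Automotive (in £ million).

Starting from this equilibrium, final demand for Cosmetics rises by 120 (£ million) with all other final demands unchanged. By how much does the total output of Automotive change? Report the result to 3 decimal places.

Δx_A = 121.404

I − A =
  [   0.90    -0.25    -0.10]
  [  -0.35     0.75    -0.40]
  [  -0.40    -0.10     0.75]
Cofactors of I−A, C_ij = (−1)^(i+j)·(minor ij) (rows/columns in the sector order above):
  C_11 = (0.75)(0.75) − (-0.40)(-0.10) = 0.5225
  C_12 = −[(-0.35)(0.75) − (-0.40)(-0.40)] = 0.4225
  C_13 = (-0.35)(-0.10) − (0.75)(-0.40) = 0.3350
  C_21 = −[(-0.25)(0.75) − (-0.10)(-0.10)] = 0.1975
  C_22 = (0.90)(0.75) − (-0.10)(-0.40) = 0.6350
  C_23 = −[(0.90)(-0.10) − (-0.25)(-0.40)] = 0.1900
  C_31 = (-0.25)(-0.40) − (-0.10)(0.75) = 0.1750
  C_32 = −[(0.90)(-0.40) − (-0.10)(-0.35)] = 0.3950
  C_33 = (0.90)(0.75) − (-0.25)(-0.35) = 0.5875
det(I−A) = Σ_j (I−A)_1j·C_1j = (0.90)(0.5225) + (-0.25)(0.4225) + (-0.10)(0.3350) = 0.331125
adj(I−A) = Cᵀ =
  [ 0.5225   0.1975   0.1750]
  [ 0.4225   0.6350   0.3950]
  [ 0.3350   0.1900   0.5875]
(I − A)⁻¹ = adj(I−A) / det(I−A) ≈
  [   1.5780     0.5965     0.5285]
  [   1.2760     1.9177     1.1929]
  [   1.0117     0.5738     1.7743]
Δx = (I − A)⁻¹ Δd with Δd having +120 in the Cosmetics component and 0 elsewhere.
So Δx_A = L_AC · (+120), where L_AC = adj(I−A)_AC / det(I−A) = 0.3350 / 0.331125.
Δx_A = 0.3350 × (+120) / 0.331125 = 40.20 / 0.331125 ≈ 121.404.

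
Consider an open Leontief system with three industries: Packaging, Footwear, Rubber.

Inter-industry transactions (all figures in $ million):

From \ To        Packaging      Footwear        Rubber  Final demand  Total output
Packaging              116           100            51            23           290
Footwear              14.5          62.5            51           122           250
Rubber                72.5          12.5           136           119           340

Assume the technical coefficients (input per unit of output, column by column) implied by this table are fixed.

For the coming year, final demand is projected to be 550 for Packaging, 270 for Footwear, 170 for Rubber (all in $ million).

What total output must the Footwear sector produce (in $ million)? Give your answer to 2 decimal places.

x_F = 670.36

Technical coefficients a_ij = z_ij / X_j:
  a_PP = 116/290 = 0.40, a_FP = 14.5/290 = 0.05, a_RP = 72.5/290 = 0.25
  a_PF = 100/250 = 0.40, a_FF = 62.5/250 = 0.25, a_RF = 12.5/250 = 0.05
  a_PR = 51/340 = 0.15, a_FR = 51/340 = 0.15, a_RR = 136/340 = 0.40
I − A =
  [   0.60    -0.40    -0.15]
  [  -0.05     0.75    -0.15]
  [  -0.25    -0.05     0.60]
Cofactors of I−A, C_ij = (−1)^(i+j)·(minor ij) (rows/columns in the sector order above):
  C_11 = (0.75)(0.60) − (-0.15)(-0.05) = 0.4425
  C_12 = −[(-0.05)(0.60) − (-0.15)(-0.25)] = 0.0675
  C_13 = (-0.05)(-0.05) − (0.75)(-0.25) = 0.1900
  C_21 = −[(-0.40)(0.60) − (-0.15)(-0.05)] = 0.2475
  C_22 = (0.60)(0.60) − (-0.15)(-0.25) = 0.3225
  C_23 = −[(0.60)(-0.05) − (-0.40)(-0.25)] = 0.1300
  C_31 = (-0.40)(-0.15) − (-0.15)(0.75) = 0.1725
  C_32 = −[(0.60)(-0.15) − (-0.15)(-0.05)] = 0.0975
  C_33 = (0.60)(0.75) − (-0.40)(-0.05) = 0.4300
det(I−A) = Σ_j (I−A)_1j·C_1j = (0.60)(0.4425) + (-0.40)(0.0675) + (-0.15)(0.1900) = 0.2100
adj(I−A) = Cᵀ =
  [ 0.4425   0.2475   0.1725]
  [ 0.0675   0.3225   0.0975]
  [ 0.1900   0.1300   0.4300]
(I − A)⁻¹ = adj(I−A) / det(I−A) ≈
  [   2.1071     1.1786     0.8214]
  [   0.3214     1.5357     0.4643]
  [   0.9048     0.6190     2.0476]
x = (I − A)⁻¹ d = adj(I−A)·d / det(I−A), with det(I−A) = 0.2100:
  x_P = (0.4425·550 + 0.2475·270 + 0.1725·170) / 0.2100 = 339.525 / 0.2100 ≈ 1616.79
  x_F = (0.0675·550 + 0.3225·270 + 0.0975·170) / 0.2100 = 140.775 / 0.2100 ≈ 670.36
  x_R = (0.1900·550 + 0.1300·270 + 0.4300·170) / 0.2100 = 212.70 / 0.2100 ≈ 1012.86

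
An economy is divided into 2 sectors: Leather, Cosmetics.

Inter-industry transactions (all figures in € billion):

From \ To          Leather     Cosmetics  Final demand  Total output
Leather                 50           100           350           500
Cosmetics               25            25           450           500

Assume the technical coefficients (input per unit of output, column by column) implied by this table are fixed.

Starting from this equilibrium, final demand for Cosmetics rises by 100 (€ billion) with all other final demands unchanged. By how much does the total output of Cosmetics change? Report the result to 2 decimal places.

Technical coefficients a_ij = z_ij / X_j:
  a_LL = 50/500 = 0.10, a_CL = 25/500 = 0.05
  a_LC = 100/500 = 0.20, a_CC = 25/500 = 0.05
I − A =
  [   0.90    -0.20]
  [  -0.05     0.95]
det(I−A) = (0.90)(0.95) − (-0.20)(-0.05) = 0.8450
adj(I−A) = [[0.95, 0.20], [0.05, 0.90]]
(I − A)⁻¹ = adj(I−A) / det(I−A) ≈
  [   1.1243     0.2367]
  [   0.0592     1.0651]
Δx = (I − A)⁻¹ Δd with Δd having +100 in the Cosmetics component and 0 elsewhere.
So Δx_C = L_CC · (+100), where L_CC = adj(I−A)_CC / det(I−A) = 0.90 / 0.8450.
Δx_C = 0.90 × (+100) / 0.8450 = 90.00 / 0.8450 ≈ 106.51.

Δx_C = 106.51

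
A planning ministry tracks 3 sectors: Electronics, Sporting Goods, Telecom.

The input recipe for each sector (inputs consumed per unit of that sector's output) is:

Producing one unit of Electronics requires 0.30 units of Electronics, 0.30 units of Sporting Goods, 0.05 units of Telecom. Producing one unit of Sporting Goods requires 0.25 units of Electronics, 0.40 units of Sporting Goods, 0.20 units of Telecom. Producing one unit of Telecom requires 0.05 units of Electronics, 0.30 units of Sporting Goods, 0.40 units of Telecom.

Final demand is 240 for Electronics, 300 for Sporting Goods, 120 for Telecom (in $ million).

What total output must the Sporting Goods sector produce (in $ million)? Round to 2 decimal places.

I − A =
  [   0.70    -0.25    -0.05]
  [  -0.30     0.60    -0.30]
  [  -0.05    -0.20     0.60]
Cofactors of I−A, C_ij = (−1)^(i+j)·(minor ij) (rows/columns in the sector order above):
  C_11 = (0.60)(0.60) − (-0.30)(-0.20) = 0.3000
  C_12 = −[(-0.30)(0.60) − (-0.30)(-0.05)] = 0.1950
  C_13 = (-0.30)(-0.20) − (0.60)(-0.05) = 0.0900
  C_21 = −[(-0.25)(0.60) − (-0.05)(-0.20)] = 0.1600
  C_22 = (0.70)(0.60) − (-0.05)(-0.05) = 0.4175
  C_23 = −[(0.70)(-0.20) − (-0.25)(-0.05)] = 0.1525
  C_31 = (-0.25)(-0.30) − (-0.05)(0.60) = 0.1050
  C_32 = −[(0.70)(-0.30) − (-0.05)(-0.30)] = 0.2250
  C_33 = (0.70)(0.60) − (-0.25)(-0.30) = 0.3450
det(I−A) = Σ_j (I−A)_1j·C_1j = (0.70)(0.3000) + (-0.25)(0.1950) + (-0.05)(0.0900) = 0.15675
adj(I−A) = Cᵀ =
  [ 0.3000   0.1600   0.1050]
  [ 0.1950   0.4175   0.2250]
  [ 0.0900   0.1525   0.3450]
(I − A)⁻¹ = adj(I−A) / det(I−A) ≈
  [   1.9139     1.0207     0.6699]
  [   1.2440     2.6635     1.4354]
  [   0.5742     0.9729     2.2010]
x = (I − A)⁻¹ d = adj(I−A)·d / det(I−A), with det(I−A) = 0.15675:
  x_E = (0.3000·240 + 0.1600·300 + 0.1050·120) / 0.15675 = 132.60 / 0.15675 ≈ 845.93
  x_S = (0.1950·240 + 0.4175·300 + 0.2250·120) / 0.15675 = 199.05 / 0.15675 ≈ 1269.86
  x_T = (0.0900·240 + 0.1525·300 + 0.3450·120) / 0.15675 = 108.75 / 0.15675 ≈ 693.78

x_S = 1269.86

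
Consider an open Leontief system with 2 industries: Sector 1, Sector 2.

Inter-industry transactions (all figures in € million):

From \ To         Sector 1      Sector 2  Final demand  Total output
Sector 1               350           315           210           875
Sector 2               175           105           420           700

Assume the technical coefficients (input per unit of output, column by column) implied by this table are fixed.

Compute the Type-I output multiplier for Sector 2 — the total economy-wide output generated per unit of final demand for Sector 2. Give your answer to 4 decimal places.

m_2 = 2.5000

Technical coefficients a_ij = z_ij / X_j:
  a_11 = 350/875 = 0.40, a_21 = 175/875 = 0.20
  a_12 = 315/700 = 0.45, a_22 = 105/700 = 0.15
I − A =
  [   0.60    -0.45]
  [  -0.20     0.85]
det(I−A) = (0.60)(0.85) − (-0.45)(-0.20) = 0.4200
adj(I−A) = [[0.85, 0.45], [0.20, 0.60]]
(I − A)⁻¹ = adj(I−A) / det(I−A) ≈
  [   2.02381     1.07143]
  [   0.47619     1.42857]
The output multiplier for sector j is the column-j sum of the Leontief inverse (I − A)⁻¹ = adj(I−A) / det(I−A).
Column 2 of adj(I−A): (0.45, 0.60); det(I−A) = 0.4200.
m_2 = (0.45 + 0.60) / 0.4200 = 1.05 / 0.4200 = 2.5000.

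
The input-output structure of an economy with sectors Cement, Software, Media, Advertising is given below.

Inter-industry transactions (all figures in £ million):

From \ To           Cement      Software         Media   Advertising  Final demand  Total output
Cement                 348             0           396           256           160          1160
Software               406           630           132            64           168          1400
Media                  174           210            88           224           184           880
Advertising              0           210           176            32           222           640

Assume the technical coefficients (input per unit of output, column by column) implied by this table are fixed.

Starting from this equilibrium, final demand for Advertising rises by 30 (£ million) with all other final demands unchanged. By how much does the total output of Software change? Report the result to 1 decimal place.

Δx_2 = 48.8

Technical coefficients a_ij = z_ij / X_j:
  a_11 = 348/1160 = 0.30, a_21 = 406/1160 = 0.35, a_31 = 174/1160 = 0.15, a_41 = 0/1160 = 0.00
  a_12 = 0/1400 = 0.00, a_22 = 630/1400 = 0.45, a_32 = 210/1400 = 0.15, a_42 = 210/1400 = 0.15
  a_13 = 396/880 = 0.45, a_23 = 132/880 = 0.15, a_33 = 88/880 = 0.10, a_43 = 176/880 = 0.20
  a_14 = 256/640 = 0.40, a_24 = 64/640 = 0.10, a_34 = 224/640 = 0.35, a_44 = 32/640 = 0.05
I − A =
  [   0.70     0.00    -0.45    -0.40]
  [  -0.35     0.55    -0.15    -0.10]
  [  -0.15    -0.15     0.90    -0.35]
  [   0.00    -0.15    -0.20     0.95]
Compute the cofactors C_ij = (−1)^(i+j)·(3×3 minor ij) of I−A; the adjugate is their transpose:
adj(I−A) = Cᵀ =
  [ 0.386000   0.153750   0.281375   0.282375]
  [ 0.299125   0.473375   0.291375   0.283125]
  [ 0.144375   0.145500   0.334250   0.199250]
  [ 0.077625   0.105375   0.116375   0.270000]
det(I−A) = Σ_j (I−A)_1j·C_1j = (0.70)(0.386000) + (0.00)(0.299125) + (-0.45)(0.144375) + (-0.40)(0.077625) = 0.17418125
(I − A)⁻¹ = adj(I−A) / det(I−A) ≈
  [   2.2161     0.8827     1.6154     1.6212]
  [   1.7173     2.7177     1.6728     1.6255]
  [   0.8289     0.8353     1.9190     1.1439]
  [   0.4457     0.6050     0.6681     1.5501]
Δx = (I − A)⁻¹ Δd with Δd having +30 in the Advertising component and 0 elsewhere.
So Δx_2 = L_24 · (+30), where L_24 = adj(I−A)_24 / det(I−A) = 0.283125 / 0.17418125.
Δx_2 = 0.283125 × (+30) / 0.17418125 = 8.49375 / 0.17418125 ≈ 48.8.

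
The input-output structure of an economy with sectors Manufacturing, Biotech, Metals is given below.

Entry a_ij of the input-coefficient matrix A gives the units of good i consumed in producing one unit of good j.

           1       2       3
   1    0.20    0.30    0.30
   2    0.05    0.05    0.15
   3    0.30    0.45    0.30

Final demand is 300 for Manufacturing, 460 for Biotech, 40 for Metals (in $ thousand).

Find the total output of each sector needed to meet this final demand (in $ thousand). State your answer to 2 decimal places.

x_1 = 970.70, x_2 = 678.92, x_3 = 909.61

I − A =
  [   0.80    -0.30    -0.30]
  [  -0.05     0.95    -0.15]
  [  -0.30    -0.45     0.70]
Cofactors of I−A, C_ij = (−1)^(i+j)·(minor ij) (rows/columns in the sector order above):
  C_11 = (0.95)(0.70) − (-0.15)(-0.45) = 0.5975
  C_12 = −[(-0.05)(0.70) − (-0.15)(-0.30)] = 0.0800
  C_13 = (-0.05)(-0.45) − (0.95)(-0.30) = 0.3075
  C_21 = −[(-0.30)(0.70) − (-0.30)(-0.45)] = 0.3450
  C_22 = (0.80)(0.70) − (-0.30)(-0.30) = 0.4700
  C_23 = −[(0.80)(-0.45) − (-0.30)(-0.30)] = 0.4500
  C_31 = (-0.30)(-0.15) − (-0.30)(0.95) = 0.3300
  C_32 = −[(0.80)(-0.15) − (-0.30)(-0.05)] = 0.1350
  C_33 = (0.80)(0.95) − (-0.30)(-0.05) = 0.7450
det(I−A) = Σ_j (I−A)_1j·C_1j = (0.80)(0.5975) + (-0.30)(0.0800) + (-0.30)(0.3075) = 0.36175
adj(I−A) = Cᵀ =
  [ 0.5975   0.3450   0.3300]
  [ 0.0800   0.4700   0.1350]
  [ 0.3075   0.4500   0.7450]
(I − A)⁻¹ = adj(I−A) / det(I−A) ≈
  [   1.6517     0.9537     0.9122]
  [   0.2211     1.2992     0.3732]
  [   0.8500     1.2440     2.0594]
x = (I − A)⁻¹ d = adj(I−A)·d / det(I−A), with det(I−A) = 0.36175:
  x_1 = (0.5975·300 + 0.3450·460 + 0.3300·40) / 0.36175 = 351.15 / 0.36175 ≈ 970.70
  x_2 = (0.0800·300 + 0.4700·460 + 0.1350·40) / 0.36175 = 245.60 / 0.36175 ≈ 678.92
  x_3 = (0.3075·300 + 0.4500·460 + 0.7450·40) / 0.36175 = 329.05 / 0.36175 ≈ 909.61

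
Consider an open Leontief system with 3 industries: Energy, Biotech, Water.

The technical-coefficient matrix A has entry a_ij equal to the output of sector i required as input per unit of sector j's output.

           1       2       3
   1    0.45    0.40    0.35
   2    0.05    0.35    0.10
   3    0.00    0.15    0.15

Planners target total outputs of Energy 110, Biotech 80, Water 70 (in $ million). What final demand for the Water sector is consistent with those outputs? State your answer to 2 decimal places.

I − A =
  [   0.55    -0.40    -0.35]
  [  -0.05     0.65    -0.10]
  [   0.00    -0.15     0.85]
d = (I − A) x:
  d_1 = (+0.55)·110 + (-0.40)·80 + (-0.35)·70 = 4.00
  d_2 = (-0.05)·110 + (+0.65)·80 + (-0.10)·70 = 39.50
  d_3 = (+0.00)·110 + (-0.15)·80 + (+0.85)·70 = 47.50

d_3 = 47.50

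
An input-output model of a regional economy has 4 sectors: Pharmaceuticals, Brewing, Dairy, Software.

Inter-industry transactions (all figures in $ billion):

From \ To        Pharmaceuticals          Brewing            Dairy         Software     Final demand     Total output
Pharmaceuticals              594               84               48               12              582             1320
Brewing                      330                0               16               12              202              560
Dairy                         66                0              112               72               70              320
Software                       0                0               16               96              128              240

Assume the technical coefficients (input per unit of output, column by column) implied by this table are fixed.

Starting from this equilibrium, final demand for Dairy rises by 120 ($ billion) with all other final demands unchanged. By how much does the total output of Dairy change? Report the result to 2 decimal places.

Δx_D = 196.99

Technical coefficients a_ij = z_ij / X_j:
  a_PP = 594/1320 = 0.45, a_BP = 330/1320 = 0.25, a_DP = 66/1320 = 0.05, a_SP = 0/1320 = 0.00
  a_PB = 84/560 = 0.15, a_BB = 0/560 = 0.00, a_DB = 0/560 = 0.00, a_SB = 0/560 = 0.00
  a_PD = 48/320 = 0.15, a_BD = 16/320 = 0.05, a_DD = 112/320 = 0.35, a_SD = 16/320 = 0.05
  a_PS = 12/240 = 0.05, a_BS = 12/240 = 0.05, a_DS = 72/240 = 0.30, a_SS = 96/240 = 0.40
I − A =
  [   0.55    -0.15    -0.15    -0.05]
  [  -0.25     1.00    -0.05    -0.05]
  [  -0.05     0.00     0.65    -0.30]
  [   0.00     0.00    -0.05     0.60]
Compute the cofactors C_ij = (−1)^(i+j)·(3×3 minor ij) of I−A; the adjugate is their transpose:
adj(I−A) = Cᵀ =
  [ 0.375000   0.056250   0.097375   0.084625]
  [ 0.095375   0.201625   0.041000   0.045250]
  [ 0.030000   0.004500   0.307500   0.156625]
  [ 0.002500   0.000375   0.025625   0.325250]
det(I−A) = Σ_j (I−A)_1j·C_1j = (0.55)(0.375000) + (-0.15)(0.095375) + (-0.15)(0.030000) + (-0.05)(0.002500) = 0.18731875
(I − A)⁻¹ = adj(I−A) / det(I−A) ≈
  [   2.0019     0.3003     0.5198     0.4518]
  [   0.5092     1.0764     0.2189     0.2416]
  [   0.1602     0.0240     1.6416     0.8361]
  [   0.0133     0.0020     0.1368     1.7363]
Δx = (I − A)⁻¹ Δd with Δd having +120 in the Dairy component and 0 elsewhere.
So Δx_D = L_DD · (+120), where L_DD = adj(I−A)_DD / det(I−A) = 0.307500 / 0.18731875.
Δx_D = 0.307500 × (+120) / 0.18731875 = 36.90 / 0.18731875 ≈ 196.99.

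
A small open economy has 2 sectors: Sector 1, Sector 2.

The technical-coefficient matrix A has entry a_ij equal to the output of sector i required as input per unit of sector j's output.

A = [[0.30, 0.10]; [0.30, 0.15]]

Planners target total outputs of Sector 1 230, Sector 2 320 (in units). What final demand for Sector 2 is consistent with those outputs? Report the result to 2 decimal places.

I − A =
  [   0.70    -0.10]
  [  -0.30     0.85]
d = (I − A) x:
  d_1 = (+0.70)·230 + (-0.10)·320 = 129.00
  d_2 = (-0.30)·230 + (+0.85)·320 = 203.00

d_2 = 203.00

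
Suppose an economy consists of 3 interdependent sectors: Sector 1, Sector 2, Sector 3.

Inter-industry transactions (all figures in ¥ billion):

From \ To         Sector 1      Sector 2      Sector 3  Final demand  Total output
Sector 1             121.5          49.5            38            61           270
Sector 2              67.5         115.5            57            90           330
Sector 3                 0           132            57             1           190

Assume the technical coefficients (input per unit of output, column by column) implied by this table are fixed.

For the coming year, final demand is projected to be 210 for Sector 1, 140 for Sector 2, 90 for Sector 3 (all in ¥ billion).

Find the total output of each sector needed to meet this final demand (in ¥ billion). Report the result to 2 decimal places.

Technical coefficients a_ij = z_ij / X_j:
  a_11 = 121.5/270 = 0.45, a_21 = 67.5/270 = 0.25, a_31 = 0/270 = 0.00
  a_12 = 49.5/330 = 0.15, a_22 = 115.5/330 = 0.35, a_32 = 132/330 = 0.40
  a_13 = 38/190 = 0.20, a_23 = 57/190 = 0.30, a_33 = 57/190 = 0.30
I − A =
  [   0.55    -0.15    -0.20]
  [  -0.25     0.65    -0.30]
  [   0.00    -0.40     0.70]
Cofactors of I−A, C_ij = (−1)^(i+j)·(minor ij) (rows/columns in the sector order above):
  C_11 = (0.65)(0.70) − (-0.30)(-0.40) = 0.3350
  C_12 = −[(-0.25)(0.70) − (-0.30)(0.00)] = 0.1750
  C_13 = (-0.25)(-0.40) − (0.65)(0.00) = 0.1000
  C_21 = −[(-0.15)(0.70) − (-0.20)(-0.40)] = 0.1850
  C_22 = (0.55)(0.70) − (-0.20)(0.00) = 0.3850
  C_23 = −[(0.55)(-0.40) − (-0.15)(0.00)] = 0.2200
  C_31 = (-0.15)(-0.30) − (-0.20)(0.65) = 0.1750
  C_32 = −[(0.55)(-0.30) − (-0.20)(-0.25)] = 0.2150
  C_33 = (0.55)(0.65) − (-0.15)(-0.25) = 0.3200
det(I−A) = Σ_j (I−A)_1j·C_1j = (0.55)(0.3350) + (-0.15)(0.1750) + (-0.20)(0.1000) = 0.1380
adj(I−A) = Cᵀ =
  [ 0.3350   0.1850   0.1750]
  [ 0.1750   0.3850   0.2150]
  [ 0.1000   0.2200   0.3200]
(I − A)⁻¹ = adj(I−A) / det(I−A) ≈
  [   2.4275     1.3406     1.2681]
  [   1.2681     2.7899     1.5580]
  [   0.7246     1.5942     2.3188]
x = (I − A)⁻¹ d = adj(I−A)·d / det(I−A), with det(I−A) = 0.1380:
  x_1 = (0.3350·210 + 0.1850·140 + 0.1750·90) / 0.1380 = 112.00 / 0.1380 ≈ 811.59
  x_2 = (0.1750·210 + 0.3850·140 + 0.2150·90) / 0.1380 = 110.00 / 0.1380 ≈ 797.10
  x_3 = (0.1000·210 + 0.2200·140 + 0.3200·90) / 0.1380 = 80.60 / 0.1380 ≈ 584.06

x_1 = 811.59, x_2 = 797.10, x_3 = 584.06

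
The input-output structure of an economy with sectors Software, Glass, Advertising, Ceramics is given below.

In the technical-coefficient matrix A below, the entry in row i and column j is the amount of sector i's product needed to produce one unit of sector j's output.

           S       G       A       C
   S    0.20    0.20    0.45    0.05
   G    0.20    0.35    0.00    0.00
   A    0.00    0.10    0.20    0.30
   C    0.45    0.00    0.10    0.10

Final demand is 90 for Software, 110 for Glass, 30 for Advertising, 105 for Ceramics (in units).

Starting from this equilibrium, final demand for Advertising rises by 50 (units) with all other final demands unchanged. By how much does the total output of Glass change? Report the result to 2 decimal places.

I − A =
  [   0.80    -0.20    -0.45    -0.05]
  [  -0.20     0.65     0.00     0.00]
  [   0.00    -0.10     0.80    -0.30]
  [  -0.45     0.00    -0.10     0.90]
Compute the cofactors C_ij = (−1)^(i+j)·(3×3 minor ij) of I−A; the adjugate is their transpose:
adj(I−A) = Cᵀ =
  [ 0.448500   0.179000   0.266500   0.113750]
  [ 0.138000   0.473250   0.082000   0.035000]
  [ 0.105750   0.096750   0.417375   0.145000]
  [ 0.236000   0.100250   0.179625   0.375000]
det(I−A) = Σ_j (I−A)_1j·C_1j = (0.80)(0.448500) + (-0.20)(0.138000) + (-0.45)(0.105750) + (-0.05)(0.236000) = 0.2718125
(I − A)⁻¹ = adj(I−A) / det(I−A) ≈
  [   1.6500     0.6585     0.9805     0.4185]
  [   0.5077     1.7411     0.3017     0.1288]
  [   0.3891     0.3559     1.5355     0.5335]
  [   0.8682     0.3688     0.6608     1.3796]
Δx = (I − A)⁻¹ Δd with Δd having +50 in the Advertising component and 0 elsewhere.
So Δx_G = L_GA · (+50), where L_GA = adj(I−A)_GA / det(I−A) = 0.082000 / 0.2718125.
Δx_G = 0.082000 × (+50) / 0.2718125 = 4.10 / 0.2718125 ≈ 15.08.

Δx_G = 15.08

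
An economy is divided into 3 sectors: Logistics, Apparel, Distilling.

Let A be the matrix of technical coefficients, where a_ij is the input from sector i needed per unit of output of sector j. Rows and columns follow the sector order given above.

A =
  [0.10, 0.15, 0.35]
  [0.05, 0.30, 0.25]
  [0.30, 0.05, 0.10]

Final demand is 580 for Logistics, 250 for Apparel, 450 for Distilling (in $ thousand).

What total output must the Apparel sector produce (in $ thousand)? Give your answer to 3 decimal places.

x_A = 766.064

I − A =
  [   0.90    -0.15    -0.35]
  [  -0.05     0.70    -0.25]
  [  -0.30    -0.05     0.90]
Cofactors of I−A, C_ij = (−1)^(i+j)·(minor ij) (rows/columns in the sector order above):
  C_11 = (0.70)(0.90) − (-0.25)(-0.05) = 0.6175
  C_12 = −[(-0.05)(0.90) − (-0.25)(-0.30)] = 0.1200
  C_13 = (-0.05)(-0.05) − (0.70)(-0.30) = 0.2125
  C_21 = −[(-0.15)(0.90) − (-0.35)(-0.05)] = 0.1525
  C_22 = (0.90)(0.90) − (-0.35)(-0.30) = 0.7050
  C_23 = −[(0.90)(-0.05) − (-0.15)(-0.30)] = 0.0900
  C_31 = (-0.15)(-0.25) − (-0.35)(0.70) = 0.2825
  C_32 = −[(0.90)(-0.25) − (-0.35)(-0.05)] = 0.2425
  C_33 = (0.90)(0.70) − (-0.15)(-0.05) = 0.6225
det(I−A) = Σ_j (I−A)_1j·C_1j = (0.90)(0.6175) + (-0.15)(0.1200) + (-0.35)(0.2125) = 0.463375
adj(I−A) = Cᵀ =
  [ 0.6175   0.1525   0.2825]
  [ 0.1200   0.7050   0.2425]
  [ 0.2125   0.0900   0.6225]
(I − A)⁻¹ = adj(I−A) / det(I−A) ≈
  [   1.3326     0.3291     0.6097]
  [   0.2590     1.5214     0.5233]
  [   0.4586     0.1942     1.3434]
x = (I − A)⁻¹ d = adj(I−A)·d / det(I−A), with det(I−A) = 0.463375:
  x_L = (0.6175·580 + 0.1525·250 + 0.2825·450) / 0.463375 = 523.40 / 0.463375 ≈ 1129.539
  x_A = (0.1200·580 + 0.7050·250 + 0.2425·450) / 0.463375 = 354.975 / 0.463375 ≈ 766.064
  x_D = (0.2125·580 + 0.0900·250 + 0.6225·450) / 0.463375 = 425.875 / 0.463375 ≈ 919.072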